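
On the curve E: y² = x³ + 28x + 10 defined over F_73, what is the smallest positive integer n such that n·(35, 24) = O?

2P: tangent at (35, 24): λ = (3·35² + 28)/(2·24) ≡ 53/48. 48⁻¹ ≡ 35 (mod 73), so λ ≡ 53·35 ≡ 30.
  x = λ² - 35 - 35 = 900 - 70 ≡ 27; y = λ·(35 - 27) - 24 ≡ 70. → (27, 70)
3P: (27, 70) + (35, 24). λ = (24 - 70)/(35 - 27) ≡ 27/8 mod 73. 8⁻¹ ≡ 64 (mod 73), so λ ≡ 49.
  x = λ² - 27 - 35 = 2401 - 62 ≡ 3; y = λ·(27 - 3) - 70 ≡ 11. → (3, 11)
4P: (3, 11) + (35, 24). λ = (24 - 11)/(35 - 3) ≡ 13/32 mod 73. 32⁻¹ ≡ 16 (mod 73) since 32·16 = 512 ≡ 1, so λ ≡ 62.
  x = λ² - 3 - 35 = 3844 - 38 ≡ 10; y = λ·(3 - 10) - 11 ≡ 66. → (10, 66)
5P: (10, 66) + (35, 24). λ = (24 - 66)/(35 - 10) ≡ 31/25 mod 73. 25⁻¹ ≡ 38 (mod 73), so λ ≡ 10.
  x = λ² - 10 - 35 = 100 - 45 ≡ 55; y = λ·(10 - 55) - 66 ≡ 68. → (55, 68)
6P: (55, 68) + (35, 24). λ = (24 - 68)/(35 - 55) ≡ 29/53 mod 73. 53⁻¹ ≡ 62 (mod 73) since 53·62 = 3286 ≡ 1, so λ ≡ 46.
  x = λ² - 55 - 35 = 2116 - 90 ≡ 55; y = λ·(55 - 55) - 68 ≡ 5. → (55, 5)
7P: (55, 5) + (35, 24). λ = (24 - 5)/(35 - 55) ≡ 19/53 mod 73. 53⁻¹ ≡ 62 (mod 73) since 53·62 = 3286 ≡ 1, so λ ≡ 10.
  x = λ² - 55 - 35 = 100 - 90 ≡ 10; y = λ·(55 - 10) - 5 ≡ 7. → (10, 7)
8P: (10, 7) + (35, 24). λ = (24 - 7)/(35 - 10) ≡ 17/25 mod 73. 25⁻¹ ≡ 38 (mod 73), so λ ≡ 62.
  x = λ² - 10 - 35 = 3844 - 45 ≡ 3; y = λ·(10 - 3) - 7 ≡ 62. → (3, 62)
9P: (3, 62) + (35, 24). λ = (24 - 62)/(35 - 3) ≡ 35/32 mod 73. 32⁻¹ ≡ 16 (mod 73) since 32·16 = 512 ≡ 1, so λ ≡ 49.
  x = λ² - 3 - 35 = 2401 - 38 ≡ 27; y = λ·(3 - 27) - 62 ≡ 3. → (27, 3)
10P: (27, 3) + (35, 24). λ = (24 - 3)/(35 - 27) ≡ 21/8 mod 73. 8⁻¹ ≡ 64 (mod 73), so λ ≡ 30.
  x = λ² - 27 - 35 = 900 - 62 ≡ 35; y = λ·(27 - 35) - 3 ≡ 49. → (35, 49)
11P: (35, 49) + (35, 24): same x and y₁ ≡ -y₂, so the sum is O.
11P = O, so the order is 11.

11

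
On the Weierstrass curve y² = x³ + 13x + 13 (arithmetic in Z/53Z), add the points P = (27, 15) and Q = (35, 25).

(29, 9)

(27, 15) + (35, 25). λ = (25 - 15)/(35 - 27) ≡ 10/8 mod 53. 8⁻¹ ≡ 20 (mod 53) since 8·20 = 160 ≡ 1, so λ ≡ 41.
  x = λ² - 27 - 35 = 1681 - 62 ≡ 29; y = λ·(27 - 29) - 15 ≡ 9. → (29, 9)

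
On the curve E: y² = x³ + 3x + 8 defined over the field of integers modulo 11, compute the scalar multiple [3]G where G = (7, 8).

Repeated addition: build up to 3G.
2G: tangent at (7, 8): λ = (3·7² + 3)/(2·8) ≡ 7/5. 5⁻¹ ≡ 9 (mod 11) since 5·9 = 45 ≡ 1, so λ ≡ 7·9 ≡ 8.
  x = λ² - 7 - 7 = 64 - 14 ≡ 6; y = λ·(7 - 6) - 8 ≡ 0. → (6, 0)
3G: (6, 0) + (7, 8). λ = (8 - 0)/(7 - 6) ≡ 8/1 mod 11. 1⁻¹ ≡ 1 (mod 11) since 1·1 = 1 ≡ 1, so λ ≡ 8.
  x = λ² - 6 - 7 = 64 - 13 ≡ 7; y = λ·(6 - 7) - 0 ≡ 3. → (7, 3)

(7, 3)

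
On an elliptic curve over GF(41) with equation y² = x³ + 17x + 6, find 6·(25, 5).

(36, 1)

Write G = (25, 5).
Repeated addition: build up to 6G.
2G: tangent at (25, 5): λ = (3·25² + 17)/(2·5) ≡ 6/10. 10⁻¹ ≡ 37 (mod 41), so λ ≡ 6·37 ≡ 17.
  x = λ² - 25 - 25 = 289 - 50 ≡ 34; y = λ·(25 - 34) - 5 ≡ 6. → (34, 6)
3G: (34, 6) + (25, 5). λ = (5 - 6)/(25 - 34) ≡ 40/32 mod 41. 32⁻¹ ≡ 9 (mod 41) since 32·9 = 288 ≡ 1, so λ ≡ 32.
  x = λ² - 34 - 25 = 1024 - 59 ≡ 22; y = λ·(34 - 22) - 6 ≡ 9. → (22, 9)
4G: (22, 9) + (25, 5). λ = (5 - 9)/(25 - 22) ≡ 37/3 mod 41. 3⁻¹ ≡ 14 (mod 41) since 3·14 = 42 ≡ 1, so λ ≡ 26.
  x = λ² - 22 - 25 = 676 - 47 ≡ 14; y = λ·(22 - 14) - 9 ≡ 35. → (14, 35)
5G: (14, 35) + (25, 5). λ = (5 - 35)/(25 - 14) ≡ 11/11 mod 41. 11⁻¹ ≡ 15 (mod 41) since 11·15 = 165 ≡ 1, so λ ≡ 1.
  x = λ² - 14 - 25 = 1 - 39 ≡ 3; y = λ·(14 - 3) - 35 ≡ 17. → (3, 17)
6G: (3, 17) + (25, 5). λ = (5 - 17)/(25 - 3) ≡ 29/22 mod 41. 22⁻¹ ≡ 28 (mod 41), so λ ≡ 33.
  x = λ² - 3 - 25 = 1089 - 28 ≡ 36; y = λ·(3 - 36) - 17 ≡ 1. → (36, 1)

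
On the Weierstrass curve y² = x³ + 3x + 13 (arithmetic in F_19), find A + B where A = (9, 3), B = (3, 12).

(9, 3) + (3, 12). λ = (12 - 3)/(3 - 9) ≡ 9/13 mod 19. 13⁻¹ ≡ 3 (mod 19) since 13·3 = 39 ≡ 1, so λ ≡ 8.
  x = λ² - 9 - 3 = 64 - 12 ≡ 14; y = λ·(9 - 14) - 3 ≡ 14. → (14, 14)

(14, 14)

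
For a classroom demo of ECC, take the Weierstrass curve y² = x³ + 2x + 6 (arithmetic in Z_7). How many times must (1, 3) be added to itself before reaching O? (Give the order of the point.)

11

2P: tangent at (1, 3): λ = (3·1² + 2)/(2·3) ≡ 5/6. 6⁻¹ ≡ 6 (mod 7), so λ ≡ 5·6 ≡ 2.
  x = λ² - 1 - 1 = 4 - 2 ≡ 2; y = λ·(1 - 2) - 3 ≡ 2. → (2, 2)
3P: (2, 2) + (1, 3). λ = (3 - 2)/(1 - 2) ≡ 1/6 mod 7. 6⁻¹ ≡ 6 (mod 7) since 6·6 = 36 ≡ 1, so λ ≡ 6.
  x = λ² - 2 - 1 = 36 - 3 ≡ 5; y = λ·(2 - 5) - 2 ≡ 1. → (5, 1)
4P: (5, 1) + (1, 3). λ = (3 - 1)/(1 - 5) ≡ 2/3 mod 7. 3⁻¹ ≡ 5 (mod 7) since 3·5 = 15 ≡ 1, so λ ≡ 3.
  x = λ² - 5 - 1 = 9 - 6 ≡ 3; y = λ·(5 - 3) - 1 ≡ 5. → (3, 5)
5P: (3, 5) + (1, 3). λ = (3 - 5)/(1 - 3) ≡ 5/5 mod 7. 5⁻¹ ≡ 3 (mod 7), so λ ≡ 1.
  x = λ² - 3 - 1 = 1 - 4 ≡ 4; y = λ·(3 - 4) - 5 ≡ 1. → (4, 1)
6P: (4, 1) + (1, 3). λ = (3 - 1)/(1 - 4) ≡ 2/4 mod 7. 4⁻¹ ≡ 2 (mod 7) since 4·2 = 8 ≡ 1, so λ ≡ 4.
  x = λ² - 4 - 1 = 16 - 5 ≡ 4; y = λ·(4 - 4) - 1 ≡ 6. → (4, 6)
7P: (4, 6) + (1, 3). λ = (3 - 6)/(1 - 4) ≡ 4/4 mod 7. 4⁻¹ ≡ 2 (mod 7), so λ ≡ 1.
  x = λ² - 4 - 1 = 1 - 5 ≡ 3; y = λ·(4 - 3) - 6 ≡ 2. → (3, 2)
8P: (3, 2) + (1, 3). λ = (3 - 2)/(1 - 3) ≡ 1/5 mod 7. 5⁻¹ ≡ 3 (mod 7), so λ ≡ 3.
  x = λ² - 3 - 1 = 9 - 4 ≡ 5; y = λ·(3 - 5) - 2 ≡ 6. → (5, 6)
9P: (5, 6) + (1, 3). λ = (3 - 6)/(1 - 5) ≡ 4/3 mod 7. 3⁻¹ ≡ 5 (mod 7), so λ ≡ 6.
  x = λ² - 5 - 1 = 36 - 6 ≡ 2; y = λ·(5 - 2) - 6 ≡ 5. → (2, 5)
10P: (2, 5) + (1, 3). λ = (3 - 5)/(1 - 2) ≡ 5/6 mod 7. 6⁻¹ ≡ 6 (mod 7), so λ ≡ 2.
  x = λ² - 2 - 1 = 4 - 3 ≡ 1; y = λ·(2 - 1) - 5 ≡ 4. → (1, 4)
11P: (1, 4) + (1, 3): same x and y₁ ≡ -y₂, so the sum is O.
11P = O, so the order is 11.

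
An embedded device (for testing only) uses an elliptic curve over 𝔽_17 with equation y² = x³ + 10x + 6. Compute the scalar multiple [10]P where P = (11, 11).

Double-and-add on 10 = (1010)₂. Start with P = (11, 11) for the leading 1-bit.
double: tangent at (11, 11): λ = (3·11² + 10)/(2·11) ≡ 16/5. 5⁻¹ ≡ 7 (mod 17), so λ ≡ 16·7 ≡ 10.
  x = λ² - 11 - 11 = 100 - 22 ≡ 10; y = λ·(11 - 10) - 11 ≡ 16. → (10, 16)
double: tangent at (10, 16): λ = (3·10² + 10)/(2·16) ≡ 4/15. 15⁻¹ ≡ 8 (mod 17), so λ ≡ 4·8 ≡ 15.
  x = λ² - 10 - 10 = 225 - 20 ≡ 1; y = λ·(10 - 1) - 16 ≡ 0. → (1, 0)
add P: (1, 0) + (11, 11). λ = (11 - 0)/(11 - 1) ≡ 11/10 mod 17. 10⁻¹ ≡ 12 (mod 17), so λ ≡ 13.
  x = λ² - 1 - 11 = 169 - 12 ≡ 4; y = λ·(1 - 4) - 0 ≡ 12. → (4, 12)
double: tangent at (4, 12): λ = (3·4² + 10)/(2·12) ≡ 7/7. 7⁻¹ ≡ 5 (mod 17), so λ ≡ 7·5 ≡ 1.
  x = λ² - 4 - 4 = 1 - 8 ≡ 10; y = λ·(4 - 10) - 12 ≡ 16. → (10, 16)

(10, 16)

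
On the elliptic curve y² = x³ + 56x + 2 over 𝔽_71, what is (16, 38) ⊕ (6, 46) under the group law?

(61, 69)

(16, 38) + (6, 46). λ = (46 - 38)/(6 - 16) ≡ 8/61 mod 71. 61⁻¹ ≡ 7 (mod 71), so λ ≡ 56.
  x = λ² - 16 - 6 = 3136 - 22 ≡ 61; y = λ·(16 - 61) - 38 ≡ 69. → (61, 69)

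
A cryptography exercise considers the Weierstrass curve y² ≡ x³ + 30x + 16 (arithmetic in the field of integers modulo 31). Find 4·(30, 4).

(1, 4)

Write G = (30, 4).
Repeated addition: build up to 4G.
2G: tangent at (30, 4): λ = (3·30² + 30)/(2·4) ≡ 2/8. 8⁻¹ ≡ 4 (mod 31), so λ ≡ 2·4 ≡ 8.
  x = λ² - 30 - 30 = 64 - 60 ≡ 4; y = λ·(30 - 4) - 4 ≡ 18. → (4, 18)
3G: (4, 18) + (30, 4). λ = (4 - 18)/(30 - 4) ≡ 17/26 mod 31. 26⁻¹ ≡ 6 (mod 31), so λ ≡ 9.
  x = λ² - 4 - 30 = 81 - 34 ≡ 16; y = λ·(4 - 16) - 18 ≡ 29. → (16, 29)
4G: (16, 29) + (30, 4). λ = (4 - 29)/(30 - 16) ≡ 6/14 mod 31. 14⁻¹ ≡ 20 (mod 31) since 14·20 = 280 ≡ 1, so λ ≡ 27.
  x = λ² - 16 - 30 = 729 - 46 ≡ 1; y = λ·(16 - 1) - 29 ≡ 4. → (1, 4)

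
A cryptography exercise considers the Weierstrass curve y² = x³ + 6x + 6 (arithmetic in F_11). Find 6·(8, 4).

Write G = (8, 4).
Repeated addition: build up to 6G.
2G: tangent at (8, 4): λ = (3·8² + 6)/(2·4) ≡ 0/8. 8⁻¹ ≡ 7 (mod 11), so λ ≡ 0·7 ≡ 0.
  x = λ² - 8 - 8 = 0 - 16 ≡ 6; y = λ·(8 - 6) - 4 ≡ 7. → (6, 7)
3G: (6, 7) + (8, 4). λ = (4 - 7)/(8 - 6) ≡ 8/2 mod 11. 2⁻¹ ≡ 6 (mod 11), so λ ≡ 4.
  x = λ² - 6 - 8 = 16 - 14 ≡ 2; y = λ·(6 - 2) - 7 ≡ 9. → (2, 9)
4G: (2, 9) + (8, 4). λ = (4 - 9)/(8 - 2) ≡ 6/6 mod 11. 6⁻¹ ≡ 2 (mod 11), so λ ≡ 1.
  x = λ² - 2 - 8 = 1 - 10 ≡ 2; y = λ·(2 - 2) - 9 ≡ 2. → (2, 2)
5G: (2, 2) + (8, 4). λ = (4 - 2)/(8 - 2) ≡ 2/6 mod 11. 6⁻¹ ≡ 2 (mod 11) since 6·2 = 12 ≡ 1, so λ ≡ 4.
  x = λ² - 2 - 8 = 16 - 10 ≡ 6; y = λ·(2 - 6) - 2 ≡ 4. → (6, 4)
6G: (6, 4) + (8, 4). λ = (4 - 4)/(8 - 6) ≡ 0/2 mod 11. 2⁻¹ ≡ 6 (mod 11) since 2·6 = 12 ≡ 1, so λ ≡ 0.
  x = λ² - 6 - 8 = 0 - 14 ≡ 8; y = λ·(6 - 8) - 4 ≡ 7. → (8, 7)

(8, 7)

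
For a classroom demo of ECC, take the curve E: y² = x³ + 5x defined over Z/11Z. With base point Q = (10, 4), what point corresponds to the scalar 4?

(9, 9)

Double-and-add on 4 = (100)₂. Start with Q = (10, 4) for the leading 1-bit.
double: tangent at (10, 4): λ = (3·10² + 5)/(2·4) ≡ 8/8. 8⁻¹ ≡ 7 (mod 11) since 8·7 = 56 ≡ 1, so λ ≡ 8·7 ≡ 1.
  x = λ² - 10 - 10 = 1 - 20 ≡ 3; y = λ·(10 - 3) - 4 ≡ 3. → (3, 3)
double: tangent at (3, 3): λ = (3·3² + 5)/(2·3) ≡ 10/6. 6⁻¹ ≡ 2 (mod 11) since 6·2 = 12 ≡ 1, so λ ≡ 10·2 ≡ 9.
  x = λ² - 3 - 3 = 81 - 6 ≡ 9; y = λ·(3 - 9) - 3 ≡ 9. → (9, 9)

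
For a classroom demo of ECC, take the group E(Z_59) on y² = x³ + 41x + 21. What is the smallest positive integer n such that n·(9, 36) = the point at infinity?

11

2P: tangent at (9, 36): λ = (3·9² + 41)/(2·36) ≡ 48/13. 13⁻¹ ≡ 50 (mod 59), so λ ≡ 48·50 ≡ 40.
  x = λ² - 9 - 9 = 1600 - 18 ≡ 48; y = λ·(9 - 48) - 36 ≡ 56. → (48, 56)
3P: (48, 56) + (9, 36). λ = (36 - 56)/(9 - 48) ≡ 39/20 mod 59. 20⁻¹ ≡ 3 (mod 59), so λ ≡ 58.
  x = λ² - 48 - 9 = 3364 - 57 ≡ 3; y = λ·(48 - 3) - 56 ≡ 17. → (3, 17)
4P: (3, 17) + (9, 36). λ = (36 - 17)/(9 - 3) ≡ 19/6 mod 59. 6⁻¹ ≡ 10 (mod 59), so λ ≡ 13.
  x = λ² - 3 - 9 = 169 - 12 ≡ 39; y = λ·(3 - 39) - 17 ≡ 46. → (39, 46)
5P: (39, 46) + (9, 36). λ = (36 - 46)/(9 - 39) ≡ 49/29 mod 59. 29⁻¹ ≡ 57 (mod 59) since 29·57 = 1653 ≡ 1, so λ ≡ 20.
  x = λ² - 39 - 9 = 400 - 48 ≡ 57; y = λ·(39 - 57) - 46 ≡ 7. → (57, 7)
6P: (57, 7) + (9, 36). λ = (36 - 7)/(9 - 57) ≡ 29/11 mod 59. 11⁻¹ ≡ 43 (mod 59) since 11·43 = 473 ≡ 1, so λ ≡ 8.
  x = λ² - 57 - 9 = 64 - 66 ≡ 57; y = λ·(57 - 57) - 7 ≡ 52. → (57, 52)
7P: (57, 52) + (9, 36). λ = (36 - 52)/(9 - 57) ≡ 43/11 mod 59. 11⁻¹ ≡ 43 (mod 59), so λ ≡ 20.
  x = λ² - 57 - 9 = 400 - 66 ≡ 39; y = λ·(57 - 39) - 52 ≡ 13. → (39, 13)
8P: (39, 13) + (9, 36). λ = (36 - 13)/(9 - 39) ≡ 23/29 mod 59. 29⁻¹ ≡ 57 (mod 59) since 29·57 = 1653 ≡ 1, so λ ≡ 13.
  x = λ² - 39 - 9 = 169 - 48 ≡ 3; y = λ·(39 - 3) - 13 ≡ 42. → (3, 42)
9P: (3, 42) + (9, 36). λ = (36 - 42)/(9 - 3) ≡ 53/6 mod 59. 6⁻¹ ≡ 10 (mod 59), so λ ≡ 58.
  x = λ² - 3 - 9 = 3364 - 12 ≡ 48; y = λ·(3 - 48) - 42 ≡ 3. → (48, 3)
10P: (48, 3) + (9, 36). λ = (36 - 3)/(9 - 48) ≡ 33/20 mod 59. 20⁻¹ ≡ 3 (mod 59), so λ ≡ 40.
  x = λ² - 48 - 9 = 1600 - 57 ≡ 9; y = λ·(48 - 9) - 3 ≡ 23. → (9, 23)
11P: (9, 23) + (9, 36): same x and y₁ ≡ -y₂, so the sum is the point at infinity.
11P = the point at infinity, so the order is 11.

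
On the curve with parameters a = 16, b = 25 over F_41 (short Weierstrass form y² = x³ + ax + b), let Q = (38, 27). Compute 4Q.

(10, 18)

Repeated addition: build up to 4Q.
2Q: tangent at (38, 27): λ = (3·38² + 16)/(2·27) ≡ 2/13. 13⁻¹ ≡ 19 (mod 41), so λ ≡ 2·19 ≡ 38.
  x = λ² - 38 - 38 = 1444 - 76 ≡ 15; y = λ·(38 - 15) - 27 ≡ 27. → (15, 27)
3Q: (15, 27) + (38, 27). λ = (27 - 27)/(38 - 15) ≡ 0/23 mod 41. 23⁻¹ ≡ 25 (mod 41) since 23·25 = 575 ≡ 1, so λ ≡ 0.
  x = λ² - 15 - 38 = 0 - 53 ≡ 29; y = λ·(15 - 29) - 27 ≡ 14. → (29, 14)
4Q: (29, 14) + (38, 27). λ = (27 - 14)/(38 - 29) ≡ 13/9 mod 41. 9⁻¹ ≡ 32 (mod 41) since 9·32 = 288 ≡ 1, so λ ≡ 6.
  x = λ² - 29 - 38 = 36 - 67 ≡ 10; y = λ·(29 - 10) - 14 ≡ 18. → (10, 18)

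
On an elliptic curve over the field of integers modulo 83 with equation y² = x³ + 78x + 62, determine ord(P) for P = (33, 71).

4

2P: tangent at (33, 71): λ = (3·33² + 78)/(2·71) ≡ 25/59. 59⁻¹ ≡ 38 (mod 83) since 59·38 = 2242 ≡ 1, so λ ≡ 25·38 ≡ 37.
  x = λ² - 33 - 33 = 1369 - 66 ≡ 58; y = λ·(33 - 58) - 71 ≡ 0. → (58, 0)
3P: (58, 0) + (33, 71). λ = (71 - 0)/(33 - 58) ≡ 71/58 mod 83. 58⁻¹ ≡ 73 (mod 83) since 58·73 = 4234 ≡ 1, so λ ≡ 37.
  x = λ² - 58 - 33 = 1369 - 91 ≡ 33; y = λ·(58 - 33) - 0 ≡ 12. → (33, 12)
4P: (33, 12) + (33, 71): same x and y₁ ≡ -y₂, so the sum is ∞.
4P = ∞, so the order is 4.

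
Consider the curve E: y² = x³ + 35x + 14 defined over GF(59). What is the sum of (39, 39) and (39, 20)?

O

The two points share x = 39 and their y-coordinates satisfy 39 + 20 ≡ 0 (mod 59), so they are inverses. Their sum is O.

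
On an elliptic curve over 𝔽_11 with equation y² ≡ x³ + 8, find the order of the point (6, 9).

2P: tangent at (6, 9): λ = (3·6² + 0)/(2·9) ≡ 9/7. 7⁻¹ ≡ 8 (mod 11) since 7·8 = 56 ≡ 1, so λ ≡ 9·8 ≡ 6.
  x = λ² - 6 - 6 = 36 - 12 ≡ 2; y = λ·(6 - 2) - 9 ≡ 4. → (2, 4)
3P: (2, 4) + (6, 9). λ = (9 - 4)/(6 - 2) ≡ 5/4 mod 11. 4⁻¹ ≡ 3 (mod 11) since 4·3 = 12 ≡ 1, so λ ≡ 4.
  x = λ² - 2 - 6 = 16 - 8 ≡ 8; y = λ·(2 - 8) - 4 ≡ 5. → (8, 5)
4P: (8, 5) + (6, 9). λ = (9 - 5)/(6 - 8) ≡ 4/9 mod 11. 9⁻¹ ≡ 5 (mod 11) since 9·5 = 45 ≡ 1, so λ ≡ 9.
  x = λ² - 8 - 6 = 81 - 14 ≡ 1; y = λ·(8 - 1) - 5 ≡ 3. → (1, 3)
5P: (1, 3) + (6, 9). λ = (9 - 3)/(6 - 1) ≡ 6/5 mod 11. 5⁻¹ ≡ 9 (mod 11), so λ ≡ 10.
  x = λ² - 1 - 6 = 100 - 7 ≡ 5; y = λ·(1 - 5) - 3 ≡ 1. → (5, 1)
6P: (5, 1) + (6, 9). λ = (9 - 1)/(6 - 5) ≡ 8/1 mod 11. 1⁻¹ ≡ 1 (mod 11), so λ ≡ 8.
  x = λ² - 5 - 6 = 64 - 11 ≡ 9; y = λ·(5 - 9) - 1 ≡ 0. → (9, 0)
7P: (9, 0) + (6, 9). λ = (9 - 0)/(6 - 9) ≡ 9/8 mod 11. 8⁻¹ ≡ 7 (mod 11), so λ ≡ 8.
  x = λ² - 9 - 6 = 64 - 15 ≡ 5; y = λ·(9 - 5) - 0 ≡ 10. → (5, 10)
8P: (5, 10) + (6, 9). λ = (9 - 10)/(6 - 5) ≡ 10/1 mod 11. 1⁻¹ ≡ 1 (mod 11) since 1·1 = 1 ≡ 1, so λ ≡ 10.
  x = λ² - 5 - 6 = 100 - 11 ≡ 1; y = λ·(5 - 1) - 10 ≡ 8. → (1, 8)
9P: (1, 8) + (6, 9). λ = (9 - 8)/(6 - 1) ≡ 1/5 mod 11. 5⁻¹ ≡ 9 (mod 11), so λ ≡ 9.
  x = λ² - 1 - 6 = 81 - 7 ≡ 8; y = λ·(1 - 8) - 8 ≡ 6. → (8, 6)
10P: (8, 6) + (6, 9). λ = (9 - 6)/(6 - 8) ≡ 3/9 mod 11. 9⁻¹ ≡ 5 (mod 11), so λ ≡ 4.
  x = λ² - 8 - 6 = 16 - 14 ≡ 2; y = λ·(8 - 2) - 6 ≡ 7. → (2, 7)
11P: (2, 7) + (6, 9). λ = (9 - 7)/(6 - 2) ≡ 2/4 mod 11. 4⁻¹ ≡ 3 (mod 11), so λ ≡ 6.
  x = λ² - 2 - 6 = 36 - 8 ≡ 6; y = λ·(2 - 6) - 7 ≡ 2. → (6, 2)
12P: (6, 2) + (6, 9): same x and y₁ ≡ -y₂, so the sum is 𝒪.
12P = 𝒪, so the order is 12.

12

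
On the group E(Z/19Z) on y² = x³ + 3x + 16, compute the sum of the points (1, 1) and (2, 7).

(1, 1) + (2, 7). λ = (7 - 1)/(2 - 1) ≡ 6/1 mod 19. 1⁻¹ ≡ 1 (mod 19), so λ ≡ 6.
  x = λ² - 1 - 2 = 36 - 3 ≡ 14; y = λ·(1 - 14) - 1 ≡ 16. → (14, 16)

(14, 16)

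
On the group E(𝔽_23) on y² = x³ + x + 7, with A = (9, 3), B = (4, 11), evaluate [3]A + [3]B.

(4, 11)

First 3A:
Repeated addition: build up to 3A.
2A: tangent at (9, 3): λ = (3·9² + 1)/(2·3) ≡ 14/6. 6⁻¹ ≡ 4 (mod 23), so λ ≡ 14·4 ≡ 10.
  x = λ² - 9 - 9 = 100 - 18 ≡ 13; y = λ·(9 - 13) - 3 ≡ 3. → (13, 3)
3A: (13, 3) + (9, 3). λ = (3 - 3)/(9 - 13) ≡ 0/19 mod 23. 19⁻¹ ≡ 17 (mod 23), so λ ≡ 0.
  x = λ² - 13 - 9 = 0 - 22 ≡ 1; y = λ·(13 - 1) - 3 ≡ 20. → (1, 20)
3A = (1, 20).
Next 3B:
Repeated addition: build up to 3B.
2B: tangent at (4, 11): λ = (3·4² + 1)/(2·11) ≡ 3/22. 22⁻¹ ≡ 22 (mod 23) since 22·22 = 484 ≡ 1, so λ ≡ 3·22 ≡ 20.
  x = λ² - 4 - 4 = 400 - 8 ≡ 1; y = λ·(4 - 1) - 11 ≡ 3. → (1, 3)
3B: (1, 3) + (4, 11). λ = (11 - 3)/(4 - 1) ≡ 8/3 mod 23. 3⁻¹ ≡ 8 (mod 23) since 3·8 = 24 ≡ 1, so λ ≡ 18.
  x = λ² - 1 - 4 = 324 - 5 ≡ 20; y = λ·(1 - 20) - 3 ≡ 0. → (20, 0)
3B = (20, 0).
Finally 3A + 3B:
(1, 20) + (20, 0). λ = (0 - 20)/(20 - 1) ≡ 3/19 mod 23. 19⁻¹ ≡ 17 (mod 23), so λ ≡ 5.
  x = λ² - 1 - 20 = 25 - 21 ≡ 4; y = λ·(1 - 4) - 20 ≡ 11. → (4, 11)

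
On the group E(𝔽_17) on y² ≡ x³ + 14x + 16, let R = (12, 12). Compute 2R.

tangent at (12, 12): λ = (3·12² + 14)/(2·12) ≡ 4/7. 7⁻¹ ≡ 5 (mod 17), so λ ≡ 4·5 ≡ 3.
  x = λ² - 12 - 12 = 9 - 24 ≡ 2; y = λ·(12 - 2) - 12 ≡ 1. → (2, 1)

(2, 1)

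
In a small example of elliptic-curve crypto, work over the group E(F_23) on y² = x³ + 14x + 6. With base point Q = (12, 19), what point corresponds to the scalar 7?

Double-and-add on 7 = (111)₂. Start with Q = (12, 19) for the leading 1-bit.
double: tangent at (12, 19): λ = (3·12² + 14)/(2·19) ≡ 9/15. 15⁻¹ ≡ 20 (mod 23), so λ ≡ 9·20 ≡ 19.
  x = λ² - 12 - 12 = 361 - 24 ≡ 15; y = λ·(12 - 15) - 19 ≡ 16. → (15, 16)
add Q: (15, 16) + (12, 19). λ = (19 - 16)/(12 - 15) ≡ 3/20 mod 23. 20⁻¹ ≡ 15 (mod 23), so λ ≡ 22.
  x = λ² - 15 - 12 = 484 - 27 ≡ 20; y = λ·(15 - 20) - 16 ≡ 12. → (20, 12)
double: tangent at (20, 12): λ = (3·20² + 14)/(2·12) ≡ 18/1. 1⁻¹ ≡ 1 (mod 23) since 1·1 = 1 ≡ 1, so λ ≡ 18·1 ≡ 18.
  x = λ² - 20 - 20 = 324 - 40 ≡ 8; y = λ·(20 - 8) - 12 ≡ 20. → (8, 20)
add Q: (8, 20) + (12, 19). λ = (19 - 20)/(12 - 8) ≡ 22/4 mod 23. 4⁻¹ ≡ 6 (mod 23), so λ ≡ 17.
  x = λ² - 8 - 12 = 289 - 20 ≡ 16; y = λ·(8 - 16) - 20 ≡ 5. → (16, 5)

(16, 5)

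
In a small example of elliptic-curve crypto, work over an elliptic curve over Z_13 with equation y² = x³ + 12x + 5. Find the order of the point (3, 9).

2P: tangent at (3, 9): λ = (3·3² + 12)/(2·9) ≡ 0/5. 5⁻¹ ≡ 8 (mod 13), so λ ≡ 0·8 ≡ 0.
  x = λ² - 3 - 3 = 0 - 6 ≡ 7; y = λ·(3 - 7) - 9 ≡ 4. → (7, 4)
3P: (7, 4) + (3, 9). λ = (9 - 4)/(3 - 7) ≡ 5/9 mod 13. 9⁻¹ ≡ 3 (mod 13), so λ ≡ 2.
  x = λ² - 7 - 3 = 4 - 10 ≡ 7; y = λ·(7 - 7) - 4 ≡ 9. → (7, 9)
4P: (7, 9) + (3, 9). λ = (9 - 9)/(3 - 7) ≡ 0/9 mod 13. 9⁻¹ ≡ 3 (mod 13), so λ ≡ 0.
  x = λ² - 7 - 3 = 0 - 10 ≡ 3; y = λ·(7 - 3) - 9 ≡ 4. → (3, 4)
5P: (3, 4) + (3, 9): same x and y₁ ≡ -y₂, so the sum is O.
5P = O, so the order is 5.

5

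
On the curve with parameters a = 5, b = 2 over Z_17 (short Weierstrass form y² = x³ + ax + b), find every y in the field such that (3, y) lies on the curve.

none

x³ + 5x + 2 = 44 ≡ 10 (mod 17).
10 is a non-residue mod 17; no y exists.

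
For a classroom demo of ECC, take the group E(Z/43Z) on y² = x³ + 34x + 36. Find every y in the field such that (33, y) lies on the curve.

x³ + 34x + 36 = 37095 ≡ 29 (mod 43).
29 is a non-residue mod 43; no y exists.

none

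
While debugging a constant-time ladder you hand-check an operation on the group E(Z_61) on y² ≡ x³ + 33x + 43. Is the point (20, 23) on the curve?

y² = 23² ≡ 41; x³ + 33x + 43 = 8703 ≡ 41 (mod 61). 41 = 41.

yes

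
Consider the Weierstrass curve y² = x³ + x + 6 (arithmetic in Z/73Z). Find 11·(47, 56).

Write Q = (47, 56).
Repeated addition: build up to 11Q.
2Q: tangent at (47, 56): λ = (3·47² + 1)/(2·56) ≡ 58/39. 39⁻¹ ≡ 15 (mod 73), so λ ≡ 58·15 ≡ 67.
  x = λ² - 47 - 47 = 4489 - 94 ≡ 15; y = λ·(47 - 15) - 56 ≡ 44. → (15, 44)
3Q: (15, 44) + (47, 56). λ = (56 - 44)/(47 - 15) ≡ 12/32 mod 73. 32⁻¹ ≡ 16 (mod 73), so λ ≡ 46.
  x = λ² - 15 - 47 = 2116 - 62 ≡ 10; y = λ·(15 - 10) - 44 ≡ 40. → (10, 40)
4Q: (10, 40) + (47, 56). λ = (56 - 40)/(47 - 10) ≡ 16/37 mod 73. 37⁻¹ ≡ 2 (mod 73), so λ ≡ 32.
  x = λ² - 10 - 47 = 1024 - 57 ≡ 18; y = λ·(10 - 18) - 40 ≡ 69. → (18, 69)
5Q: (18, 69) + (47, 56). λ = (56 - 69)/(47 - 18) ≡ 60/29 mod 73. 29⁻¹ ≡ 68 (mod 73), so λ ≡ 65.
  x = λ² - 18 - 47 = 4225 - 65 ≡ 72; y = λ·(18 - 72) - 69 ≡ 71. → (72, 71)
6Q: (72, 71) + (47, 56). λ = (56 - 71)/(47 - 72) ≡ 58/48 mod 73. 48⁻¹ ≡ 35 (mod 73), so λ ≡ 59.
  x = λ² - 72 - 47 = 3481 - 119 ≡ 4; y = λ·(72 - 4) - 71 ≡ 72. → (4, 72)
7Q: (4, 72) + (47, 56). λ = (56 - 72)/(47 - 4) ≡ 57/43 mod 73. 43⁻¹ ≡ 17 (mod 73), so λ ≡ 20.
  x = λ² - 4 - 47 = 400 - 51 ≡ 57; y = λ·(4 - 57) - 72 ≡ 36. → (57, 36)
8Q: (57, 36) + (47, 56). λ = (56 - 36)/(47 - 57) ≡ 20/63 mod 73. 63⁻¹ ≡ 51 (mod 73) since 63·51 = 3213 ≡ 1, so λ ≡ 71.
  x = λ² - 57 - 47 = 5041 - 104 ≡ 46; y = λ·(57 - 46) - 36 ≡ 15. → (46, 15)
9Q: (46, 15) + (47, 56). λ = (56 - 15)/(47 - 46) ≡ 41/1 mod 73. 1⁻¹ ≡ 1 (mod 73), so λ ≡ 41.
  x = λ² - 46 - 47 = 1681 - 93 ≡ 55; y = λ·(46 - 55) - 15 ≡ 54. → (55, 54)
10Q: (55, 54) + (47, 56). λ = (56 - 54)/(47 - 55) ≡ 2/65 mod 73. 65⁻¹ ≡ 9 (mod 73), so λ ≡ 18.
  x = λ² - 55 - 47 = 324 - 102 ≡ 3; y = λ·(55 - 3) - 54 ≡ 6. → (3, 6)
11Q: (3, 6) + (47, 56). λ = (56 - 6)/(47 - 3) ≡ 50/44 mod 73. 44⁻¹ ≡ 5 (mod 73) since 44·5 = 220 ≡ 1, so λ ≡ 31.
  x = λ² - 3 - 47 = 961 - 50 ≡ 35; y = λ·(3 - 35) - 6 ≡ 24. → (35, 24)

(35, 24)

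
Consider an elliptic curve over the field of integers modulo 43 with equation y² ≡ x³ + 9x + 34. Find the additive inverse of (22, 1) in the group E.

-(22, 1) = (22, -1 mod 43) = (22, 42).

(22, 42)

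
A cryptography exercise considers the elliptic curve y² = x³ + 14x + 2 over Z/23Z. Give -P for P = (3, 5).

(3, 18)

-(3, 5) = (3, -5 mod 23) = (3, 18).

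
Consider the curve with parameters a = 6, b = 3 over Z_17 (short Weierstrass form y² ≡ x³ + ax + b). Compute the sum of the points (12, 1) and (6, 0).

(8, 11)

(12, 1) + (6, 0). λ = (0 - 1)/(6 - 12) ≡ 16/11 mod 17. 11⁻¹ ≡ 14 (mod 17) since 11·14 = 154 ≡ 1, so λ ≡ 3.
  x = λ² - 12 - 6 = 9 - 18 ≡ 8; y = λ·(12 - 8) - 1 ≡ 11. → (8, 11)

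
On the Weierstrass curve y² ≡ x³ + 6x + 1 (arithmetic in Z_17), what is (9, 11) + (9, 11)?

(12, 13)

tangent at (9, 11): λ = (3·9² + 6)/(2·11) ≡ 11/5. 5⁻¹ ≡ 7 (mod 17) since 5·7 = 35 ≡ 1, so λ ≡ 11·7 ≡ 9.
  x = λ² - 9 - 9 = 81 - 18 ≡ 12; y = λ·(9 - 12) - 11 ≡ 13. → (12, 13)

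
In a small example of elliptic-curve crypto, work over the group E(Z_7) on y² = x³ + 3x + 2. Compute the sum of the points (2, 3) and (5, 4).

(4, 1)

(2, 3) + (5, 4). λ = (4 - 3)/(5 - 2) ≡ 1/3 mod 7. 3⁻¹ ≡ 5 (mod 7) since 3·5 = 15 ≡ 1, so λ ≡ 5.
  x = λ² - 2 - 5 = 25 - 7 ≡ 4; y = λ·(2 - 4) - 3 ≡ 1. → (4, 1)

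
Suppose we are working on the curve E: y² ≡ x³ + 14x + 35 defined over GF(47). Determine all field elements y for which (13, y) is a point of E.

x³ + 14x + 35 = 2414 ≡ 17 (mod 47).
Square roots of 17 mod 47: 8 and 39 (since 8² = 64 ≡ 17).

8, 39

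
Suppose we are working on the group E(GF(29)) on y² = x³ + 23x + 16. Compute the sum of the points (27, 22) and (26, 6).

(27, 22) + (26, 6). λ = (6 - 22)/(26 - 27) ≡ 13/28 mod 29. 28⁻¹ ≡ 28 (mod 29), so λ ≡ 16.
  x = λ² - 27 - 26 = 256 - 53 ≡ 0; y = λ·(27 - 0) - 22 ≡ 4. → (0, 4)

(0, 4)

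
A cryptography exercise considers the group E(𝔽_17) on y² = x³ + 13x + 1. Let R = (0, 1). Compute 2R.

tangent at (0, 1): λ = (3·0² + 13)/(2·1) ≡ 13/2. 2⁻¹ ≡ 9 (mod 17) since 2·9 = 18 ≡ 1, so λ ≡ 13·9 ≡ 15.
  x = λ² - 0 - 0 = 225 - 0 ≡ 4; y = λ·(0 - 4) - 1 ≡ 7. → (4, 7)

(4, 7)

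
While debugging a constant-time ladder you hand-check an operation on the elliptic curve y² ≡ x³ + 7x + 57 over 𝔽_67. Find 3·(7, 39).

Write P = (7, 39).
Repeated addition: build up to 3P.
2P: tangent at (7, 39): λ = (3·7² + 7)/(2·39) ≡ 20/11. 11⁻¹ ≡ 61 (mod 67) since 11·61 = 671 ≡ 1, so λ ≡ 20·61 ≡ 14.
  x = λ² - 7 - 7 = 196 - 14 ≡ 48; y = λ·(7 - 48) - 39 ≡ 57. → (48, 57)
3P: (48, 57) + (7, 39). λ = (39 - 57)/(7 - 48) ≡ 49/26 mod 67. 26⁻¹ ≡ 49 (mod 67) since 26·49 = 1274 ≡ 1, so λ ≡ 56.
  x = λ² - 48 - 7 = 3136 - 55 ≡ 66; y = λ·(48 - 66) - 57 ≡ 7. → (66, 7)

(66, 7)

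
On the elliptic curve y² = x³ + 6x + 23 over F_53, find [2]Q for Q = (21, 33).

tangent at (21, 33): λ = (3·21² + 6)/(2·33) ≡ 4/13. 13⁻¹ ≡ 49 (mod 53), so λ ≡ 4·49 ≡ 37.
  x = λ² - 21 - 21 = 1369 - 42 ≡ 2; y = λ·(21 - 2) - 33 ≡ 34. → (2, 34)

(2, 34)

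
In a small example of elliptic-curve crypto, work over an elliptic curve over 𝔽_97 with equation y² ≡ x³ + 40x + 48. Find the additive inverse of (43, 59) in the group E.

(43, 38)

-(43, 59) = (43, -59 mod 97) = (43, 38).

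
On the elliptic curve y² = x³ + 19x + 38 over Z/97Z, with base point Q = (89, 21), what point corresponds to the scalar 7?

Repeated addition: build up to 7Q.
2Q: tangent at (89, 21): λ = (3·89² + 19)/(2·21) ≡ 17/42. 42⁻¹ ≡ 67 (mod 97) since 42·67 = 2814 ≡ 1, so λ ≡ 17·67 ≡ 72.
  x = λ² - 89 - 89 = 5184 - 178 ≡ 59; y = λ·(89 - 59) - 21 ≡ 5. → (59, 5)
3Q: (59, 5) + (89, 21). λ = (21 - 5)/(89 - 59) ≡ 16/30 mod 97. 30⁻¹ ≡ 55 (mod 97), so λ ≡ 7.
  x = λ² - 59 - 89 = 49 - 148 ≡ 95; y = λ·(59 - 95) - 5 ≡ 34. → (95, 34)
4Q: (95, 34) + (89, 21). λ = (21 - 34)/(89 - 95) ≡ 84/91 mod 97. 91⁻¹ ≡ 16 (mod 97) since 91·16 = 1456 ≡ 1, so λ ≡ 83.
  x = λ² - 95 - 89 = 6889 - 184 ≡ 12; y = λ·(95 - 12) - 34 ≡ 65. → (12, 65)
5Q: (12, 65) + (89, 21). λ = (21 - 65)/(89 - 12) ≡ 53/77 mod 97. 77⁻¹ ≡ 63 (mod 97), so λ ≡ 41.
  x = λ² - 12 - 89 = 1681 - 101 ≡ 28; y = λ·(12 - 28) - 65 ≡ 55. → (28, 55)
6Q: (28, 55) + (89, 21). λ = (21 - 55)/(89 - 28) ≡ 63/61 mod 97. 61⁻¹ ≡ 35 (mod 97), so λ ≡ 71.
  x = λ² - 28 - 89 = 5041 - 117 ≡ 74; y = λ·(28 - 74) - 55 ≡ 74. → (74, 74)
7Q: (74, 74) + (89, 21). λ = (21 - 74)/(89 - 74) ≡ 44/15 mod 97. 15⁻¹ ≡ 13 (mod 97), so λ ≡ 87.
  x = λ² - 74 - 89 = 7569 - 163 ≡ 34; y = λ·(74 - 34) - 74 ≡ 11. → (34, 11)

(34, 11)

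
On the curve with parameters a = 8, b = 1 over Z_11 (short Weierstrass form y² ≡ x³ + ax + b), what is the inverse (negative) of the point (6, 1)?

-(6, 1) = (6, -1 mod 11) = (6, 10).

(6, 10)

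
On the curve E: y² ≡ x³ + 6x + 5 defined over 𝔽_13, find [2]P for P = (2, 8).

(6, 7)

tangent at (2, 8): λ = (3·2² + 6)/(2·8) ≡ 5/3. 3⁻¹ ≡ 9 (mod 13), so λ ≡ 5·9 ≡ 6.
  x = λ² - 2 - 2 = 36 - 4 ≡ 6; y = λ·(2 - 6) - 8 ≡ 7. → (6, 7)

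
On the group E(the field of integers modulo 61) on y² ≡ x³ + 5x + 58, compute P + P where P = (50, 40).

tangent at (50, 40): λ = (3·50² + 5)/(2·40) ≡ 2/19. 19⁻¹ ≡ 45 (mod 61) since 19·45 = 855 ≡ 1, so λ ≡ 2·45 ≡ 29.
  x = λ² - 50 - 50 = 841 - 100 ≡ 9; y = λ·(50 - 9) - 40 ≡ 51. → (9, 51)

(9, 51)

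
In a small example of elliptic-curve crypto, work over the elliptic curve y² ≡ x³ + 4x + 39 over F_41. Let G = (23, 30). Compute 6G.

(17, 10)

Repeated addition: build up to 6G.
2G: tangent at (23, 30): λ = (3·23² + 4)/(2·30) ≡ 33/19. 19⁻¹ ≡ 13 (mod 41), so λ ≡ 33·13 ≡ 19.
  x = λ² - 23 - 23 = 361 - 46 ≡ 28; y = λ·(23 - 28) - 30 ≡ 39. → (28, 39)
3G: (28, 39) + (23, 30). λ = (30 - 39)/(23 - 28) ≡ 32/36 mod 41. 36⁻¹ ≡ 8 (mod 41), so λ ≡ 10.
  x = λ² - 28 - 23 = 100 - 51 ≡ 8; y = λ·(28 - 8) - 39 ≡ 38. → (8, 38)
4G: (8, 38) + (23, 30). λ = (30 - 38)/(23 - 8) ≡ 33/15 mod 41. 15⁻¹ ≡ 11 (mod 41) since 15·11 = 165 ≡ 1, so λ ≡ 35.
  x = λ² - 8 - 23 = 1225 - 31 ≡ 5; y = λ·(8 - 5) - 38 ≡ 26. → (5, 26)
5G: (5, 26) + (23, 30). λ = (30 - 26)/(23 - 5) ≡ 4/18 mod 41. 18⁻¹ ≡ 16 (mod 41) since 18·16 = 288 ≡ 1, so λ ≡ 23.
  x = λ² - 5 - 23 = 529 - 28 ≡ 9; y = λ·(5 - 9) - 26 ≡ 5. → (9, 5)
6G: (9, 5) + (23, 30). λ = (30 - 5)/(23 - 9) ≡ 25/14 mod 41. 14⁻¹ ≡ 3 (mod 41), so λ ≡ 34.
  x = λ² - 9 - 23 = 1156 - 32 ≡ 17; y = λ·(9 - 17) - 5 ≡ 10. → (17, 10)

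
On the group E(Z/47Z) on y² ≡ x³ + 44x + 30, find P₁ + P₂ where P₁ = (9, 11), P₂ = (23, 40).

(9, 11) + (23, 40). λ = (40 - 11)/(23 - 9) ≡ 29/14 mod 47. 14⁻¹ ≡ 37 (mod 47), so λ ≡ 39.
  x = λ² - 9 - 23 = 1521 - 32 ≡ 32; y = λ·(9 - 32) - 11 ≡ 32. → (32, 32)

(32, 32)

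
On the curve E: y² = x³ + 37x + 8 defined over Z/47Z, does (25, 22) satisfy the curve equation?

yes

y² = 22² ≡ 14; x³ + 37x + 8 = 16558 ≡ 14 (mod 47). 14 = 14.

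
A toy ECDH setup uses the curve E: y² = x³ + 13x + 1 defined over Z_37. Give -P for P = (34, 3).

(34, 34)

-(34, 3) = (34, -3 mod 37) = (34, 34).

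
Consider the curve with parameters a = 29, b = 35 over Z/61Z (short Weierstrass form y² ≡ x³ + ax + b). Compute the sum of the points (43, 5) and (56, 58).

(43, 5) + (56, 58). λ = (58 - 5)/(56 - 43) ≡ 53/13 mod 61. 13⁻¹ ≡ 47 (mod 61) since 13·47 = 611 ≡ 1, so λ ≡ 51.
  x = λ² - 43 - 56 = 2601 - 99 ≡ 1; y = λ·(43 - 1) - 5 ≡ 2. → (1, 2)

(1, 2)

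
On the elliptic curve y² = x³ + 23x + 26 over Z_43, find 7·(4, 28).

(4, 28)

Write P = (4, 28).
Double-and-add on 7 = (111)₂. Start with P = (4, 28) for the leading 1-bit.
double: tangent at (4, 28): λ = (3·4² + 23)/(2·28) ≡ 28/13. 13⁻¹ ≡ 10 (mod 43) since 13·10 = 130 ≡ 1, so λ ≡ 28·10 ≡ 22.
  x = λ² - 4 - 4 = 484 - 8 ≡ 3; y = λ·(4 - 3) - 28 ≡ 37. → (3, 37)
add P: (3, 37) + (4, 28). λ = (28 - 37)/(4 - 3) ≡ 34/1 mod 43. 1⁻¹ ≡ 1 (mod 43), so λ ≡ 34.
  x = λ² - 3 - 4 = 1156 - 7 ≡ 31; y = λ·(3 - 31) - 37 ≡ 0. → (31, 0)
double: (31, 0) + (31, 0): same x and y₁ ≡ -y₂, so the sum is O.
add P: O + (4, 28) = (4, 28) (identity).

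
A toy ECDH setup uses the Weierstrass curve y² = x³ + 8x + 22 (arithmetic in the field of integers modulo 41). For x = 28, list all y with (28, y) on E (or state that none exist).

x³ + 8x + 22 = 22198 ≡ 17 (mod 41).
17 is a non-residue mod 41; no y exists.

none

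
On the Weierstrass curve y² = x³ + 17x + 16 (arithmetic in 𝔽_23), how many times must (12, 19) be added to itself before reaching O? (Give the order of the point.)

5

2P: tangent at (12, 19): λ = (3·12² + 17)/(2·19) ≡ 12/15. 15⁻¹ ≡ 20 (mod 23), so λ ≡ 12·20 ≡ 10.
  x = λ² - 12 - 12 = 100 - 24 ≡ 7; y = λ·(12 - 7) - 19 ≡ 8. → (7, 8)
3P: (7, 8) + (12, 19). λ = (19 - 8)/(12 - 7) ≡ 11/5 mod 23. 5⁻¹ ≡ 14 (mod 23), so λ ≡ 16.
  x = λ² - 7 - 12 = 256 - 19 ≡ 7; y = λ·(7 - 7) - 8 ≡ 15. → (7, 15)
4P: (7, 15) + (12, 19). λ = (19 - 15)/(12 - 7) ≡ 4/5 mod 23. 5⁻¹ ≡ 14 (mod 23) since 5·14 = 70 ≡ 1, so λ ≡ 10.
  x = λ² - 7 - 12 = 100 - 19 ≡ 12; y = λ·(7 - 12) - 15 ≡ 4. → (12, 4)
5P: (12, 4) + (12, 19): same x and y₁ ≡ -y₂, so the sum is O.
5P = O, so the order is 5.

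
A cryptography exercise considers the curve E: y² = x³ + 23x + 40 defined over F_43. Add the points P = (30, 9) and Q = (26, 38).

(10, 18)

(30, 9) + (26, 38). λ = (38 - 9)/(26 - 30) ≡ 29/39 mod 43. 39⁻¹ ≡ 32 (mod 43), so λ ≡ 25.
  x = λ² - 30 - 26 = 625 - 56 ≡ 10; y = λ·(30 - 10) - 9 ≡ 18. → (10, 18)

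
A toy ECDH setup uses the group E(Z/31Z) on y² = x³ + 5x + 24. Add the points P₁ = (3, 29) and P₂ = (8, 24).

(3, 29) + (8, 24). λ = (24 - 29)/(8 - 3) ≡ 26/5 mod 31. 5⁻¹ ≡ 25 (mod 31), so λ ≡ 30.
  x = λ² - 3 - 8 = 900 - 11 ≡ 21; y = λ·(3 - 21) - 29 ≡ 20. → (21, 20)

(21, 20)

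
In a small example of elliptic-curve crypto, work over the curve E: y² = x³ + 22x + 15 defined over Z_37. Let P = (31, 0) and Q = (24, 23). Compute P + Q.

(23, 16)

(31, 0) + (24, 23). λ = (23 - 0)/(24 - 31) ≡ 23/30 mod 37. 30⁻¹ ≡ 21 (mod 37), so λ ≡ 2.
  x = λ² - 31 - 24 = 4 - 55 ≡ 23; y = λ·(31 - 23) - 0 ≡ 16. → (23, 16)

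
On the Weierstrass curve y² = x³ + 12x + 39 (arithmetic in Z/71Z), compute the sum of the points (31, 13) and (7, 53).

(20, 16)

(31, 13) + (7, 53). λ = (53 - 13)/(7 - 31) ≡ 40/47 mod 71. 47⁻¹ ≡ 68 (mod 71) since 47·68 = 3196 ≡ 1, so λ ≡ 22.
  x = λ² - 31 - 7 = 484 - 38 ≡ 20; y = λ·(31 - 20) - 13 ≡ 16. → (20, 16)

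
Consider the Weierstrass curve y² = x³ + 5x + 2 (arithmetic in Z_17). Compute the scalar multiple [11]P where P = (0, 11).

(0, 11)

Double-and-add on 11 = (1011)₂. Start with P = (0, 11) for the leading 1-bit.
double: tangent at (0, 11): λ = (3·0² + 5)/(2·11) ≡ 5/5. 5⁻¹ ≡ 7 (mod 17), so λ ≡ 5·7 ≡ 1.
  x = λ² - 0 - 0 = 1 - 0 ≡ 1; y = λ·(0 - 1) - 11 ≡ 5. → (1, 5)
double: tangent at (1, 5): λ = (3·1² + 5)/(2·5) ≡ 8/10. 10⁻¹ ≡ 12 (mod 17), so λ ≡ 8·12 ≡ 11.
  x = λ² - 1 - 1 = 121 - 2 ≡ 0; y = λ·(1 - 0) - 5 ≡ 6. → (0, 6)
add P: (0, 6) + (0, 11): same x and y₁ ≡ -y₂, so the sum is O.
double: O + O = O (identity).
add P: O + (0, 11) = (0, 11) (identity).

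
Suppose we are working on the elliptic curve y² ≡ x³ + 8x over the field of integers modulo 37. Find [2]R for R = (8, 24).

(25, 10)

tangent at (8, 24): λ = (3·8² + 8)/(2·24) ≡ 15/11. 11⁻¹ ≡ 27 (mod 37), so λ ≡ 15·27 ≡ 35.
  x = λ² - 8 - 8 = 1225 - 16 ≡ 25; y = λ·(8 - 25) - 24 ≡ 10. → (25, 10)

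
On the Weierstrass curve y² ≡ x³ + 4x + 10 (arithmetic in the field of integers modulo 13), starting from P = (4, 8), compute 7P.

(10, 6)

Repeated addition: build up to 7P.
2P: tangent at (4, 8): λ = (3·4² + 4)/(2·8) ≡ 0/3. 3⁻¹ ≡ 9 (mod 13), so λ ≡ 0·9 ≡ 0.
  x = λ² - 4 - 4 = 0 - 8 ≡ 5; y = λ·(4 - 5) - 8 ≡ 5. → (5, 5)
3P: (5, 5) + (4, 8). λ = (8 - 5)/(4 - 5) ≡ 3/12 mod 13. 12⁻¹ ≡ 12 (mod 13), so λ ≡ 10.
  x = λ² - 5 - 4 = 100 - 9 ≡ 0; y = λ·(5 - 0) - 5 ≡ 6. → (0, 6)
4P: (0, 6) + (4, 8). λ = (8 - 6)/(4 - 0) ≡ 2/4 mod 13. 4⁻¹ ≡ 10 (mod 13) since 4·10 = 40 ≡ 1, so λ ≡ 7.
  x = λ² - 0 - 4 = 49 - 4 ≡ 6; y = λ·(0 - 6) - 6 ≡ 4. → (6, 4)
5P: (6, 4) + (4, 8). λ = (8 - 4)/(4 - 6) ≡ 4/11 mod 13. 11⁻¹ ≡ 6 (mod 13) since 11·6 = 66 ≡ 1, so λ ≡ 11.
  x = λ² - 6 - 4 = 121 - 10 ≡ 7; y = λ·(6 - 7) - 4 ≡ 11. → (7, 11)
6P: (7, 11) + (4, 8). λ = (8 - 11)/(4 - 7) ≡ 10/10 mod 13. 10⁻¹ ≡ 4 (mod 13) since 10·4 = 40 ≡ 1, so λ ≡ 1.
  x = λ² - 7 - 4 = 1 - 11 ≡ 3; y = λ·(7 - 3) - 11 ≡ 6. → (3, 6)
7P: (3, 6) + (4, 8). λ = (8 - 6)/(4 - 3) ≡ 2/1 mod 13. 1⁻¹ ≡ 1 (mod 13) since 1·1 = 1 ≡ 1, so λ ≡ 2.
  x = λ² - 3 - 4 = 4 - 7 ≡ 10; y = λ·(3 - 10) - 6 ≡ 6. → (10, 6)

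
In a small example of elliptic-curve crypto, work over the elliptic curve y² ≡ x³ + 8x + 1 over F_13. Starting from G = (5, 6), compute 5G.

(11, 9)

Double-and-add on 5 = (101)₂. Start with G = (5, 6) for the leading 1-bit.
double: tangent at (5, 6): λ = (3·5² + 8)/(2·6) ≡ 5/12. 12⁻¹ ≡ 12 (mod 13), so λ ≡ 5·12 ≡ 8.
  x = λ² - 5 - 5 = 64 - 10 ≡ 2; y = λ·(5 - 2) - 6 ≡ 5. → (2, 5)
double: tangent at (2, 5): λ = (3·2² + 8)/(2·5) ≡ 7/10. 10⁻¹ ≡ 4 (mod 13), so λ ≡ 7·4 ≡ 2.
  x = λ² - 2 - 2 = 4 - 4 ≡ 0; y = λ·(2 - 0) - 5 ≡ 12. → (0, 12)
add G: (0, 12) + (5, 6). λ = (6 - 12)/(5 - 0) ≡ 7/5 mod 13. 5⁻¹ ≡ 8 (mod 13) since 5·8 = 40 ≡ 1, so λ ≡ 4.
  x = λ² - 0 - 5 = 16 - 5 ≡ 11; y = λ·(0 - 11) - 12 ≡ 9. → (11, 9)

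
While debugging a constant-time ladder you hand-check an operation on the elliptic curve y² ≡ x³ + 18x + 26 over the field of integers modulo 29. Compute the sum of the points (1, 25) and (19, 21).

(18, 11)

(1, 25) + (19, 21). λ = (21 - 25)/(19 - 1) ≡ 25/18 mod 29. 18⁻¹ ≡ 21 (mod 29), so λ ≡ 3.
  x = λ² - 1 - 19 = 9 - 20 ≡ 18; y = λ·(1 - 18) - 25 ≡ 11. → (18, 11)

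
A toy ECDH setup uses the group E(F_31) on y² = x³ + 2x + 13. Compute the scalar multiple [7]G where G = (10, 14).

(8, 13)

Repeated addition: build up to 7G.
2G: tangent at (10, 14): λ = (3·10² + 2)/(2·14) ≡ 23/28. 28⁻¹ ≡ 10 (mod 31) since 28·10 = 280 ≡ 1, so λ ≡ 23·10 ≡ 13.
  x = λ² - 10 - 10 = 169 - 20 ≡ 25; y = λ·(10 - 25) - 14 ≡ 8. → (25, 8)
3G: (25, 8) + (10, 14). λ = (14 - 8)/(10 - 25) ≡ 6/16 mod 31. 16⁻¹ ≡ 2 (mod 31), so λ ≡ 12.
  x = λ² - 25 - 10 = 144 - 35 ≡ 16; y = λ·(25 - 16) - 8 ≡ 7. → (16, 7)
4G: (16, 7) + (10, 14). λ = (14 - 7)/(10 - 16) ≡ 7/25 mod 31. 25⁻¹ ≡ 5 (mod 31) since 25·5 = 125 ≡ 1, so λ ≡ 4.
  x = λ² - 16 - 10 = 16 - 26 ≡ 21; y = λ·(16 - 21) - 7 ≡ 4. → (21, 4)
5G: (21, 4) + (10, 14). λ = (14 - 4)/(10 - 21) ≡ 10/20 mod 31. 20⁻¹ ≡ 14 (mod 31), so λ ≡ 16.
  x = λ² - 21 - 10 = 256 - 31 ≡ 8; y = λ·(21 - 8) - 4 ≡ 18. → (8, 18)
6G: (8, 18) + (10, 14). λ = (14 - 18)/(10 - 8) ≡ 27/2 mod 31. 2⁻¹ ≡ 16 (mod 31) since 2·16 = 32 ≡ 1, so λ ≡ 29.
  x = λ² - 8 - 10 = 841 - 18 ≡ 17; y = λ·(8 - 17) - 18 ≡ 0. → (17, 0)
7G: (17, 0) + (10, 14). λ = (14 - 0)/(10 - 17) ≡ 14/24 mod 31. 24⁻¹ ≡ 22 (mod 31), so λ ≡ 29.
  x = λ² - 17 - 10 = 841 - 27 ≡ 8; y = λ·(17 - 8) - 0 ≡ 13. → (8, 13)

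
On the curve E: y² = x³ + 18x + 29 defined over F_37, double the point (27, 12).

(36, 26)

tangent at (27, 12): λ = (3·27² + 18)/(2·12) ≡ 22/24. 24⁻¹ ≡ 17 (mod 37), so λ ≡ 22·17 ≡ 4.
  x = λ² - 27 - 27 = 16 - 54 ≡ 36; y = λ·(27 - 36) - 12 ≡ 26. → (36, 26)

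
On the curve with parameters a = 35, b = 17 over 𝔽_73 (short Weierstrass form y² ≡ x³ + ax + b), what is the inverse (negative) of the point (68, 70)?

(68, 3)

-(68, 70) = (68, -70 mod 73) = (68, 3).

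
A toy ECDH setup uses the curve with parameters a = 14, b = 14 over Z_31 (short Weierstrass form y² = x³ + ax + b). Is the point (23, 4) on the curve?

no

y² = 4² ≡ 16; x³ + 14x + 14 = 12503 ≡ 10 (mod 31). 16 ≠ 10.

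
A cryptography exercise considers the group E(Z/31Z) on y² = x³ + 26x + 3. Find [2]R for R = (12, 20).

(21, 18)

tangent at (12, 20): λ = (3·12² + 26)/(2·20) ≡ 24/9. 9⁻¹ ≡ 7 (mod 31), so λ ≡ 24·7 ≡ 13.
  x = λ² - 12 - 12 = 169 - 24 ≡ 21; y = λ·(12 - 21) - 20 ≡ 18. → (21, 18)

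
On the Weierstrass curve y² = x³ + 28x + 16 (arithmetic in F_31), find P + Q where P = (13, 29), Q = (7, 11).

(13, 29) + (7, 11). λ = (11 - 29)/(7 - 13) ≡ 13/25 mod 31. 25⁻¹ ≡ 5 (mod 31), so λ ≡ 3.
  x = λ² - 13 - 7 = 9 - 20 ≡ 20; y = λ·(13 - 20) - 29 ≡ 12. → (20, 12)

(20, 12)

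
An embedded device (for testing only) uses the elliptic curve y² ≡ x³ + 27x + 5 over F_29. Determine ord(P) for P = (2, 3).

2P: tangent at (2, 3): λ = (3·2² + 27)/(2·3) ≡ 10/6. 6⁻¹ ≡ 5 (mod 29) since 6·5 = 30 ≡ 1, so λ ≡ 10·5 ≡ 21.
  x = λ² - 2 - 2 = 441 - 4 ≡ 2; y = λ·(2 - 2) - 3 ≡ 26. → (2, 26)
3P: (2, 26) + (2, 3): same x and y₁ ≡ -y₂, so the sum is O.
3P = O, so the order is 3.

3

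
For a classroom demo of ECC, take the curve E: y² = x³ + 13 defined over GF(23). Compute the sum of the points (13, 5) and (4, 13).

(19, 8)

(13, 5) + (4, 13). λ = (13 - 5)/(4 - 13) ≡ 8/14 mod 23. 14⁻¹ ≡ 5 (mod 23), so λ ≡ 17.
  x = λ² - 13 - 4 = 289 - 17 ≡ 19; y = λ·(13 - 19) - 5 ≡ 8. → (19, 8)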